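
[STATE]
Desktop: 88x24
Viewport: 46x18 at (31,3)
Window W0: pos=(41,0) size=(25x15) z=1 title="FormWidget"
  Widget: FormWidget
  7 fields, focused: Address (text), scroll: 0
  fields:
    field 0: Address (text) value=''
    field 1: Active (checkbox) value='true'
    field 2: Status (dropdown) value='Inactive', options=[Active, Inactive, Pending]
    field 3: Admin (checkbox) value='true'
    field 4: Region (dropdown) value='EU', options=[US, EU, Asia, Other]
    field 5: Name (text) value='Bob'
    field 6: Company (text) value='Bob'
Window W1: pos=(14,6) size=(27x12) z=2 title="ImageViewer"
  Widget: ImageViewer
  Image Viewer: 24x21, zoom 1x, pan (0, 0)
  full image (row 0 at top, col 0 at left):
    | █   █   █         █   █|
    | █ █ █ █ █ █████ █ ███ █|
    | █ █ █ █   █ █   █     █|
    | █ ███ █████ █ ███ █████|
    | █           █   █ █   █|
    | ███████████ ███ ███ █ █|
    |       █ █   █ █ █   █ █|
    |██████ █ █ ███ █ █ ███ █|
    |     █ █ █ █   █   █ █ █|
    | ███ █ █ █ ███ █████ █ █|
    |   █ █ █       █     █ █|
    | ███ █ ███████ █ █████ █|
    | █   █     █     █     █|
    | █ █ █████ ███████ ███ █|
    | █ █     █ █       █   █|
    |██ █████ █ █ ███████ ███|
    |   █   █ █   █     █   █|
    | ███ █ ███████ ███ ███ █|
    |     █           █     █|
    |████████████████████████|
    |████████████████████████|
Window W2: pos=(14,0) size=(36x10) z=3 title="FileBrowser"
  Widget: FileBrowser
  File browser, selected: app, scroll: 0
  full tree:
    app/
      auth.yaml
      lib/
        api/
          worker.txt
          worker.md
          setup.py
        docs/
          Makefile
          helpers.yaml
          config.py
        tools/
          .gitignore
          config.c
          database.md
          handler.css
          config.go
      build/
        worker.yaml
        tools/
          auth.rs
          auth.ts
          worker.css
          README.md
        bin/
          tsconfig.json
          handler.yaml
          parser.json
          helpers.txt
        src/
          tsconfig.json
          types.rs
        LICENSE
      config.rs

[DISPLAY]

                  ┃s:    [       ]┃           
                  ┃:     [x]      ┃           
                  ┃:     [Inacti▼]┃           
                  ┃      [x]      ┃           
                  ┃:     [EU    ▼]┃           
                  ┃      [Bob    ]┃           
━━━━━━━━━━━━━━━━━━┛y:    [Bob    ]┃           
 █ ███ █ ┃┃                       ┃           
 █     █ ┃┃                       ┃           
██ █████ ┃┃                       ┃           
 █ █   █ ┃┃                       ┃           
 ███ █ █ ┃┗━━━━━━━━━━━━━━━━━━━━━━━┛           
 █   █ █ ┃                                    
 █ ███ █ ┃                                    
━━━━━━━━━┛                                    
                                              
                                              
                                              


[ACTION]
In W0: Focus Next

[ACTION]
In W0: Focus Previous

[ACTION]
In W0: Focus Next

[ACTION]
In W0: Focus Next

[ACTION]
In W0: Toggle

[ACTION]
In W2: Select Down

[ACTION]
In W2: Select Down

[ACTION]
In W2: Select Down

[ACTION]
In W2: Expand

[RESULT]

                  ┃s:    [       ]┃           
                  ┃:     [x]      ┃           
                  ┃:     [Inacti▼]┃           
                  ┃      [x]      ┃           
l                 ┃:     [EU    ▼]┃           
                  ┃      [Bob    ]┃           
━━━━━━━━━━━━━━━━━━┛y:    [Bob    ]┃           
 █ ███ █ ┃┃                       ┃           
 █     █ ┃┃                       ┃           
██ █████ ┃┃                       ┃           
 █ █   █ ┃┃                       ┃           
 ███ █ █ ┃┗━━━━━━━━━━━━━━━━━━━━━━━┛           
 █   █ █ ┃                                    
 █ ███ █ ┃                                    
━━━━━━━━━┛                                    
                                              
                                              
                                              


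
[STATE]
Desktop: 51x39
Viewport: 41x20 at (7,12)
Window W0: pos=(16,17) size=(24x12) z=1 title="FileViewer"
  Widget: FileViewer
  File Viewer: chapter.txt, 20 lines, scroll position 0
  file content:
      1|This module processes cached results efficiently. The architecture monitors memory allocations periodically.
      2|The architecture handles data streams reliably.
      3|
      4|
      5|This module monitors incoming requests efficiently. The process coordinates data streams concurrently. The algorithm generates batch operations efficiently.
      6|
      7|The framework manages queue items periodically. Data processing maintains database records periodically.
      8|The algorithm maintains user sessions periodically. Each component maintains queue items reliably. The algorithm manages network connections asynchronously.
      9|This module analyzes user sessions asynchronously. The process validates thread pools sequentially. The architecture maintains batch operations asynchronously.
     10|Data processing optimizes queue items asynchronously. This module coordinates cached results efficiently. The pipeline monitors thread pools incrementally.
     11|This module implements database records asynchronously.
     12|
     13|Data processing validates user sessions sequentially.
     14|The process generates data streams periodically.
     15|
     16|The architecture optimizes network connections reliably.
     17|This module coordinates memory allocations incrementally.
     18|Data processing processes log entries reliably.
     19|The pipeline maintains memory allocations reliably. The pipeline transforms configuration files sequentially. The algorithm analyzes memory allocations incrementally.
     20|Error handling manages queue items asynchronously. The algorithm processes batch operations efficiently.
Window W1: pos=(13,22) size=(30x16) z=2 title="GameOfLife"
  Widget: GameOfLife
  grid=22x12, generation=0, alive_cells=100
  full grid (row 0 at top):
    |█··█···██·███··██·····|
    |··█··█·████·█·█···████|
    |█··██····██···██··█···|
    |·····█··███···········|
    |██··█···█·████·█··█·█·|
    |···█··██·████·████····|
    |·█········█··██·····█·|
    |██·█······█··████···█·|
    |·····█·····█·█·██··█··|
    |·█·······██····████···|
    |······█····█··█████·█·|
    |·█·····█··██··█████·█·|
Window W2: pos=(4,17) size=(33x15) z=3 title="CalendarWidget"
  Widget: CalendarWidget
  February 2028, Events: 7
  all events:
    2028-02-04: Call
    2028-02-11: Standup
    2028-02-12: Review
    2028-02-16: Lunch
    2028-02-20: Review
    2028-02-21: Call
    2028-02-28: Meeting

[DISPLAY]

                                         
                                         
                                         
                                         
                                         
━━━━━━━━━━━━━━━━━━━━━━━━━━━━━┓━━┓        
alendarWidget                ┃  ┃        
─────────────────────────────┨──┨        
       February 2028         ┃s▲┃        
 Tu We Th Fr Sa Su           ┃d█┃        
  1  2  3  4*  5  6          ┃━━━━━┓     
  8  9 10 11* 12* 13         ┃     ┃     
 15 16* 17 18 19 20*         ┃─────┨     
* 22 23 24 25 26 27          ┃     ┃     
* 29                         ┃     ┃     
                             ┃     ┃     
                             ┃     ┃     
                             ┃     ┃     
                             ┃     ┃     
━━━━━━━━━━━━━━━━━━━━━━━━━━━━━┛     ┃     


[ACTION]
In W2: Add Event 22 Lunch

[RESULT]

                                         
                                         
                                         
                                         
                                         
━━━━━━━━━━━━━━━━━━━━━━━━━━━━━┓━━┓        
alendarWidget                ┃  ┃        
─────────────────────────────┨──┨        
       February 2028         ┃s▲┃        
 Tu We Th Fr Sa Su           ┃d█┃        
  1  2  3  4*  5  6          ┃━━━━━┓     
  8  9 10 11* 12* 13         ┃     ┃     
 15 16* 17 18 19 20*         ┃─────┨     
* 22* 23 24 25 26 27         ┃     ┃     
* 29                         ┃     ┃     
                             ┃     ┃     
                             ┃     ┃     
                             ┃     ┃     
                             ┃     ┃     
━━━━━━━━━━━━━━━━━━━━━━━━━━━━━┛     ┃     


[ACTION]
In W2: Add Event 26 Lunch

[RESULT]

                                         
                                         
                                         
                                         
                                         
━━━━━━━━━━━━━━━━━━━━━━━━━━━━━┓━━┓        
alendarWidget                ┃  ┃        
─────────────────────────────┨──┨        
       February 2028         ┃s▲┃        
 Tu We Th Fr Sa Su           ┃d█┃        
  1  2  3  4*  5  6          ┃━━━━━┓     
  8  9 10 11* 12* 13         ┃     ┃     
 15 16* 17 18 19 20*         ┃─────┨     
* 22* 23 24 25 26* 27        ┃     ┃     
* 29                         ┃     ┃     
                             ┃     ┃     
                             ┃     ┃     
                             ┃     ┃     
                             ┃     ┃     
━━━━━━━━━━━━━━━━━━━━━━━━━━━━━┛     ┃     


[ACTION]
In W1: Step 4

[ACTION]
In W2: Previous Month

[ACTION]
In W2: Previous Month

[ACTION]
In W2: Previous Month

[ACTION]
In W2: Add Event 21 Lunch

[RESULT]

                                         
                                         
                                         
                                         
                                         
━━━━━━━━━━━━━━━━━━━━━━━━━━━━━┓━━┓        
alendarWidget                ┃  ┃        
─────────────────────────────┨──┨        
       November 2027         ┃s▲┃        
 Tu We Th Fr Sa Su           ┃d█┃        
  2  3  4  5  6  7           ┃━━━━━┓     
  9 10 11 12 13 14           ┃     ┃     
 16 17 18 19 20 21*          ┃─────┨     
 23 24 25 26 27 28           ┃     ┃     
 30                          ┃     ┃     
                             ┃     ┃     
                             ┃     ┃     
                             ┃     ┃     
                             ┃     ┃     
━━━━━━━━━━━━━━━━━━━━━━━━━━━━━┛     ┃     


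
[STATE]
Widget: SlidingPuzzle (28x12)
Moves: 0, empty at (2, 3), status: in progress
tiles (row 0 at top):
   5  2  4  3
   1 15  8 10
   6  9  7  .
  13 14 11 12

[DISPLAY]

┌────┬────┬────┬────┐       
│  5 │  2 │  4 │  3 │       
├────┼────┼────┼────┤       
│  1 │ 15 │  8 │ 10 │       
├────┼────┼────┼────┤       
│  6 │  9 │  7 │    │       
├────┼────┼────┼────┤       
│ 13 │ 14 │ 11 │ 12 │       
└────┴────┴────┴────┘       
Moves: 0                    
                            
                            


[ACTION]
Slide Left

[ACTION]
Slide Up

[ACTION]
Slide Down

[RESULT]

┌────┬────┬────┬────┐       
│  5 │  2 │  4 │  3 │       
├────┼────┼────┼────┤       
│  1 │ 15 │  8 │ 10 │       
├────┼────┼────┼────┤       
│  6 │  9 │  7 │    │       
├────┼────┼────┼────┤       
│ 13 │ 14 │ 11 │ 12 │       
└────┴────┴────┴────┘       
Moves: 2                    
                            
                            


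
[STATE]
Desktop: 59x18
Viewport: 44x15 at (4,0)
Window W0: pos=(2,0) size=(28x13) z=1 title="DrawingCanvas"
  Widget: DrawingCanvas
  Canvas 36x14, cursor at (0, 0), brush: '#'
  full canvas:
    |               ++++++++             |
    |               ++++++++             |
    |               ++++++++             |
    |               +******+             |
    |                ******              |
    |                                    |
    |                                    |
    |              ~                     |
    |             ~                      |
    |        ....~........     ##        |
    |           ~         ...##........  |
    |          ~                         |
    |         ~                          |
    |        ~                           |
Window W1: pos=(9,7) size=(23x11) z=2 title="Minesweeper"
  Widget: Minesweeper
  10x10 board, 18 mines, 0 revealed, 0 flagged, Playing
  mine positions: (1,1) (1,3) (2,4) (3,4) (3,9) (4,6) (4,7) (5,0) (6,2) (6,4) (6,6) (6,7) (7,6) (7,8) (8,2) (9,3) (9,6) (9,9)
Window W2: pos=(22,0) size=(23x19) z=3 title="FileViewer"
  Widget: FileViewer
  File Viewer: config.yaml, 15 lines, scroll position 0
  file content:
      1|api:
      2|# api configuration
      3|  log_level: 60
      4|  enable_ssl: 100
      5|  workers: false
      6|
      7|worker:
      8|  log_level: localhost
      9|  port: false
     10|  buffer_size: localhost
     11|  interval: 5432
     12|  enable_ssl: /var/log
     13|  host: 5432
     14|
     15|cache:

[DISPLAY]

━━━━━━━━━━━━━━━━━━┏━━━━━━━━━━━━━━━━━━━━━┓   
DrawingCanvas     ┃ FileViewer          ┃   
──────────────────┠─────────────────────┨   
              ++++┃api:                ▲┃   
              ++++┃# api configuration █┃   
              ++++┃  log_level: 60     ░┃   
              +***┃  enable_ssl: 100   ░┃   
     ┏━━━━━━━━━━━━┃  workers: false    ░┃   
     ┃ Minesweeper┃                    ░┃   
     ┠────────────┃worker:             ░┃   
     ┃■■■■■■■■■■  ┃  log_level: localho░┃   
     ┃■■■■■■■■■■  ┃  port: false       ░┃   
━━━━━┃■■■■■■■■■■  ┃  buffer_size: local░┃   
     ┃■■■■■■■■■■  ┃  interval: 5432    ░┃   
     ┃■■■■■■■■■■  ┃  enable_ssl: /var/l░┃   


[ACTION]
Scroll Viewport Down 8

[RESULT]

              ++++┃api:                ▲┃   
              ++++┃# api configuration █┃   
              ++++┃  log_level: 60     ░┃   
              +***┃  enable_ssl: 100   ░┃   
     ┏━━━━━━━━━━━━┃  workers: false    ░┃   
     ┃ Minesweeper┃                    ░┃   
     ┠────────────┃worker:             ░┃   
     ┃■■■■■■■■■■  ┃  log_level: localho░┃   
     ┃■■■■■■■■■■  ┃  port: false       ░┃   
━━━━━┃■■■■■■■■■■  ┃  buffer_size: local░┃   
     ┃■■■■■■■■■■  ┃  interval: 5432    ░┃   
     ┃■■■■■■■■■■  ┃  enable_ssl: /var/l░┃   
     ┃■■■■■■■■■■  ┃  host: 5432        ░┃   
     ┃■■■■■■■■■■  ┃                    ░┃   
     ┗━━━━━━━━━━━━┃cache:              ▼┃   


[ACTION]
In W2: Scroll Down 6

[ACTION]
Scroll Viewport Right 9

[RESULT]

     ++++┃api:                ▲┃            
     ++++┃# api configuration █┃            
     ++++┃  log_level: 60     ░┃            
     +***┃  enable_ssl: 100   ░┃            
━━━━━━━━━┃  workers: false    ░┃            
nesweeper┃                    ░┃            
─────────┃worker:             ░┃            
■■■■■■■  ┃  log_level: localho░┃            
■■■■■■■  ┃  port: false       ░┃            
■■■■■■■  ┃  buffer_size: local░┃            
■■■■■■■  ┃  interval: 5432    ░┃            
■■■■■■■  ┃  enable_ssl: /var/l░┃            
■■■■■■■  ┃  host: 5432        ░┃            
■■■■■■■  ┃                    ░┃            
━━━━━━━━━┃cache:              ▼┃            


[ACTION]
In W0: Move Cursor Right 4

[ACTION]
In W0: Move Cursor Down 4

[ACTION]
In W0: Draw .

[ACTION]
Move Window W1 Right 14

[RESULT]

     ++++┃api:                ▲┃            
     ++++┃# api configuration █┃            
     ++++┃  log_level: 60     ░┃            
     +***┃  enable_ssl: 100   ░┃            
      ***┃  workers: false    ░┃┓           
         ┃                    ░┃┃           
         ┃worker:             ░┃┨           
    ~    ┃  log_level: localho░┃┃           
   ~     ┃  port: false       ░┃┃           
━━━━━━━━━┃  buffer_size: local░┃┃           
         ┃  interval: 5432    ░┃┃           
         ┃  enable_ssl: /var/l░┃┃           
         ┃  host: 5432        ░┃┃           
         ┃                    ░┃┃           
         ┃cache:              ▼┃┛           


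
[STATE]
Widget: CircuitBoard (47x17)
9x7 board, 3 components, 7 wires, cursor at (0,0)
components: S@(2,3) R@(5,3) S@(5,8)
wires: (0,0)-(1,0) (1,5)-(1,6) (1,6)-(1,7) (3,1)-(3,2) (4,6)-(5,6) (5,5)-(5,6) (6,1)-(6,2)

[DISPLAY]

   0 1 2 3 4 5 6 7 8                           
0  [.]                                         
    │                                          
1   ·                   · ─ · ─ ·              
                                               
2               S                              
                                               
3       · ─ ·                                  
                                               
4                           ·                  
                            │                  
5               R       · ─ ·       S          
                                               
6       · ─ ·                                  
Cursor: (0,0)                                  
                                               
                                               


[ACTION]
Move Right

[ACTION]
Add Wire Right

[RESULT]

   0 1 2 3 4 5 6 7 8                           
0   ·  [.]─ ·                                  
    │                                          
1   ·                   · ─ · ─ ·              
                                               
2               S                              
                                               
3       · ─ ·                                  
                                               
4                           ·                  
                            │                  
5               R       · ─ ·       S          
                                               
6       · ─ ·                                  
Cursor: (0,1)                                  
                                               
                                               


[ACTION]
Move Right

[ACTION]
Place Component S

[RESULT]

   0 1 2 3 4 5 6 7 8                           
0   ·   · ─[S]                                 
    │                                          
1   ·                   · ─ · ─ ·              
                                               
2               S                              
                                               
3       · ─ ·                                  
                                               
4                           ·                  
                            │                  
5               R       · ─ ·       S          
                                               
6       · ─ ·                                  
Cursor: (0,2)                                  
                                               
                                               


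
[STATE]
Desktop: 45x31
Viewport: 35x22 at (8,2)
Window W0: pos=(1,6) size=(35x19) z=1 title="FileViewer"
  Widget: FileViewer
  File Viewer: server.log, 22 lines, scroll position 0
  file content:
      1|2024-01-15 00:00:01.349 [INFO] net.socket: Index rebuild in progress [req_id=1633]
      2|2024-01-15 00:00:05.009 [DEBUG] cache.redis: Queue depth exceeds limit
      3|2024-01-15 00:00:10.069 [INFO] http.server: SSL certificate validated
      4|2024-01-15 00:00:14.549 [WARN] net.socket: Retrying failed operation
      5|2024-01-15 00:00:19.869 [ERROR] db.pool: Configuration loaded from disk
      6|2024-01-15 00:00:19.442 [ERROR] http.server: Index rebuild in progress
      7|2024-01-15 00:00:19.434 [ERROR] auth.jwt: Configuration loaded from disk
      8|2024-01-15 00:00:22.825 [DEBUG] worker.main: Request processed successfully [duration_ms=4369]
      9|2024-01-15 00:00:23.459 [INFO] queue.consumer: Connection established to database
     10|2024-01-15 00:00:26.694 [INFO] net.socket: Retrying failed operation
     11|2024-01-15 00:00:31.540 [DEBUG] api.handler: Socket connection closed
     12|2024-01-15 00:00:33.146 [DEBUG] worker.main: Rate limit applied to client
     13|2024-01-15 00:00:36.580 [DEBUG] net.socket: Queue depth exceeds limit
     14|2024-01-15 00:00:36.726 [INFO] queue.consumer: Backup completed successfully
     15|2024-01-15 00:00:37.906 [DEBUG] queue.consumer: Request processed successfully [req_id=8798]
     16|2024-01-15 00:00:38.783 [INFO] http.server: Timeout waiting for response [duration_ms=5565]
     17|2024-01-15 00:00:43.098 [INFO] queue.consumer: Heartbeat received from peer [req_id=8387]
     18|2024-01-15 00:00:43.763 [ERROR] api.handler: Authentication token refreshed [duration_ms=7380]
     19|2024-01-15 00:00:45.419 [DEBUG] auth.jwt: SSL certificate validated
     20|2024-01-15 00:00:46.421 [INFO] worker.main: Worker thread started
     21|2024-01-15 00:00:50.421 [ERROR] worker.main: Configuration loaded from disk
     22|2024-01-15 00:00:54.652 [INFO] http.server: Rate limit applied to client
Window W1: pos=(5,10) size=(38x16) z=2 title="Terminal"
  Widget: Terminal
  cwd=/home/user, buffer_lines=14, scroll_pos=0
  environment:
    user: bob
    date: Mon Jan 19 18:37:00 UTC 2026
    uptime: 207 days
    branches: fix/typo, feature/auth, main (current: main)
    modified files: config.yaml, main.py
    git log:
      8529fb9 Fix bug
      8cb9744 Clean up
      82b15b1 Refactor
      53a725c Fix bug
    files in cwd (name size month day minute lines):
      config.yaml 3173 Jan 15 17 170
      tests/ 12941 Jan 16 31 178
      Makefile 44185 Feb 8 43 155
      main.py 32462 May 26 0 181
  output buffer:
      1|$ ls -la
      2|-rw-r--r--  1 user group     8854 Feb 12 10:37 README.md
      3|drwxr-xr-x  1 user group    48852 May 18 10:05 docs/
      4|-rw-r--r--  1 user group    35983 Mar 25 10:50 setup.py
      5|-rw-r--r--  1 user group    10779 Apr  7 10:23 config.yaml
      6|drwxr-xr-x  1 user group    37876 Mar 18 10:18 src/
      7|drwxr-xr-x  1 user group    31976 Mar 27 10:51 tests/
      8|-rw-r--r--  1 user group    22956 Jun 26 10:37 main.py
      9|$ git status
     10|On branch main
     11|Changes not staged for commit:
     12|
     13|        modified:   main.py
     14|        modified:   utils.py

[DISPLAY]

                                   
                                   
                                   
                                   
━━━━━━━━━━━━━━━━━━━━━━━━━━━┓       
iewer                      ┃       
───────────────────────────┨       
1-15 00:00:01.349 [INFO] n▲┃       
━━━━━━━━━━━━━━━━━━━━━━━━━━━━━━━━━━┓
erminal                           ┃
──────────────────────────────────┨
ls -la                            ┃
w-r--r--  1 user group     8854 Fe┃
wxr-xr-x  1 user group    48852 Ma┃
w-r--r--  1 user group    35983 Ma┃
w-r--r--  1 user group    10779 Ap┃
wxr-xr-x  1 user group    37876 Ma┃
wxr-xr-x  1 user group    31976 Ma┃
w-r--r--  1 user group    22956 Ju┃
git status                        ┃
 branch main                      ┃
anges not staged for commit:      ┃


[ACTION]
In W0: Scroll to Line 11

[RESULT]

                                   
                                   
                                   
                                   
━━━━━━━━━━━━━━━━━━━━━━━━━━━┓       
iewer                      ┃       
───────────────────────────┨       
1-15 00:00:22.825 [DEBUG] ▲┃       
━━━━━━━━━━━━━━━━━━━━━━━━━━━━━━━━━━┓
erminal                           ┃
──────────────────────────────────┨
ls -la                            ┃
w-r--r--  1 user group     8854 Fe┃
wxr-xr-x  1 user group    48852 Ma┃
w-r--r--  1 user group    35983 Ma┃
w-r--r--  1 user group    10779 Ap┃
wxr-xr-x  1 user group    37876 Ma┃
wxr-xr-x  1 user group    31976 Ma┃
w-r--r--  1 user group    22956 Ju┃
git status                        ┃
 branch main                      ┃
anges not staged for commit:      ┃


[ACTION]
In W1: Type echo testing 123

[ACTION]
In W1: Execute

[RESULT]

                                   
                                   
                                   
                                   
━━━━━━━━━━━━━━━━━━━━━━━━━━━┓       
iewer                      ┃       
───────────────────────────┨       
1-15 00:00:22.825 [DEBUG] ▲┃       
━━━━━━━━━━━━━━━━━━━━━━━━━━━━━━━━━━┓
erminal                           ┃
──────────────────────────────────┨
wxr-xr-x  1 user group    37876 Ma┃
wxr-xr-x  1 user group    31976 Ma┃
w-r--r--  1 user group    22956 Ju┃
git status                        ┃
 branch main                      ┃
anges not staged for commit:      ┃
                                  ┃
      modified:   main.py         ┃
      modified:   utils.py        ┃
echo testing 123                  ┃
sting 123                         ┃


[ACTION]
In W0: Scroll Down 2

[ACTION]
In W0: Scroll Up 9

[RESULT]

                                   
                                   
                                   
                                   
━━━━━━━━━━━━━━━━━━━━━━━━━━━┓       
iewer                      ┃       
───────────────────────────┨       
1-15 00:00:01.349 [INFO] n▲┃       
━━━━━━━━━━━━━━━━━━━━━━━━━━━━━━━━━━┓
erminal                           ┃
──────────────────────────────────┨
wxr-xr-x  1 user group    37876 Ma┃
wxr-xr-x  1 user group    31976 Ma┃
w-r--r--  1 user group    22956 Ju┃
git status                        ┃
 branch main                      ┃
anges not staged for commit:      ┃
                                  ┃
      modified:   main.py         ┃
      modified:   utils.py        ┃
echo testing 123                  ┃
sting 123                         ┃


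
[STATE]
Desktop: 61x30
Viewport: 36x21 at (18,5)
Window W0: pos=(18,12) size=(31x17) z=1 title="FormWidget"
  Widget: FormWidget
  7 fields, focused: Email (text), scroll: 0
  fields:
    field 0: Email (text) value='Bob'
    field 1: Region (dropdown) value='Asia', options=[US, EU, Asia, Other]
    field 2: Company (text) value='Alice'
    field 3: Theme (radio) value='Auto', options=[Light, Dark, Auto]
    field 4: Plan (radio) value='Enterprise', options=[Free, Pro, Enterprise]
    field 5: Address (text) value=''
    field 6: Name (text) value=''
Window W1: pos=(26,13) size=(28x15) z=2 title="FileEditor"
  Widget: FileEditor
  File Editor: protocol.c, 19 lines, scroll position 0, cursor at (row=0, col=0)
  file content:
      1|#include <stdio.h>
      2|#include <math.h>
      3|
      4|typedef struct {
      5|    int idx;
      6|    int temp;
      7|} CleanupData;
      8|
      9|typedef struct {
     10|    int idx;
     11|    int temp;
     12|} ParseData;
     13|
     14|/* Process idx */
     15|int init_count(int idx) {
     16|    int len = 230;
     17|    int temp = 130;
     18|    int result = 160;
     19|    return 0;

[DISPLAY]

                                    
                                    
                                    
                                    
                                    
                                    
                                    
┏━━━━━━━━━━━━━━━━━━━━━━━━━━━━━┓     
┃ FormWi┏━━━━━━━━━━━━━━━━━━━━━━━━━━┓
┠───────┃ FileEditor               ┃
┃> Email┠──────────────────────────┨
┃  Regio┃█include <stdio.h>       ▲┃
┃  Compa┃#include <math.h>        █┃
┃  Theme┃                         ░┃
┃  Plan:┃typedef struct {         ░┃
┃  Addre┃    int idx;             ░┃
┃  Name:┃    int temp;            ░┃
┃       ┃} CleanupData;           ░┃
┃       ┃                         ░┃
┃       ┃typedef struct {         ░┃
┃       ┃    int idx;             ░┃


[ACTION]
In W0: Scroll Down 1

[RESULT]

                                    
                                    
                                    
                                    
                                    
                                    
                                    
┏━━━━━━━━━━━━━━━━━━━━━━━━━━━━━┓     
┃ FormWi┏━━━━━━━━━━━━━━━━━━━━━━━━━━┓
┠───────┃ FileEditor               ┃
┃  Regio┠──────────────────────────┨
┃  Compa┃█include <stdio.h>       ▲┃
┃  Theme┃#include <math.h>        █┃
┃  Plan:┃                         ░┃
┃  Addre┃typedef struct {         ░┃
┃  Name:┃    int idx;             ░┃
┃       ┃    int temp;            ░┃
┃       ┃} CleanupData;           ░┃
┃       ┃                         ░┃
┃       ┃typedef struct {         ░┃
┃       ┃    int idx;             ░┃


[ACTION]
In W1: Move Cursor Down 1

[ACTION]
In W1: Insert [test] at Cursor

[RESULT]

                                    
                                    
                                    
                                    
                                    
                                    
                                    
┏━━━━━━━━━━━━━━━━━━━━━━━━━━━━━┓     
┃ FormWi┏━━━━━━━━━━━━━━━━━━━━━━━━━━┓
┠───────┃ FileEditor               ┃
┃  Regio┠──────────────────────────┨
┃  Compa┃#include <stdio.h>       ▲┃
┃  Theme┃test█include <math.h>    █┃
┃  Plan:┃                         ░┃
┃  Addre┃typedef struct {         ░┃
┃  Name:┃    int idx;             ░┃
┃       ┃    int temp;            ░┃
┃       ┃} CleanupData;           ░┃
┃       ┃                         ░┃
┃       ┃typedef struct {         ░┃
┃       ┃    int idx;             ░┃


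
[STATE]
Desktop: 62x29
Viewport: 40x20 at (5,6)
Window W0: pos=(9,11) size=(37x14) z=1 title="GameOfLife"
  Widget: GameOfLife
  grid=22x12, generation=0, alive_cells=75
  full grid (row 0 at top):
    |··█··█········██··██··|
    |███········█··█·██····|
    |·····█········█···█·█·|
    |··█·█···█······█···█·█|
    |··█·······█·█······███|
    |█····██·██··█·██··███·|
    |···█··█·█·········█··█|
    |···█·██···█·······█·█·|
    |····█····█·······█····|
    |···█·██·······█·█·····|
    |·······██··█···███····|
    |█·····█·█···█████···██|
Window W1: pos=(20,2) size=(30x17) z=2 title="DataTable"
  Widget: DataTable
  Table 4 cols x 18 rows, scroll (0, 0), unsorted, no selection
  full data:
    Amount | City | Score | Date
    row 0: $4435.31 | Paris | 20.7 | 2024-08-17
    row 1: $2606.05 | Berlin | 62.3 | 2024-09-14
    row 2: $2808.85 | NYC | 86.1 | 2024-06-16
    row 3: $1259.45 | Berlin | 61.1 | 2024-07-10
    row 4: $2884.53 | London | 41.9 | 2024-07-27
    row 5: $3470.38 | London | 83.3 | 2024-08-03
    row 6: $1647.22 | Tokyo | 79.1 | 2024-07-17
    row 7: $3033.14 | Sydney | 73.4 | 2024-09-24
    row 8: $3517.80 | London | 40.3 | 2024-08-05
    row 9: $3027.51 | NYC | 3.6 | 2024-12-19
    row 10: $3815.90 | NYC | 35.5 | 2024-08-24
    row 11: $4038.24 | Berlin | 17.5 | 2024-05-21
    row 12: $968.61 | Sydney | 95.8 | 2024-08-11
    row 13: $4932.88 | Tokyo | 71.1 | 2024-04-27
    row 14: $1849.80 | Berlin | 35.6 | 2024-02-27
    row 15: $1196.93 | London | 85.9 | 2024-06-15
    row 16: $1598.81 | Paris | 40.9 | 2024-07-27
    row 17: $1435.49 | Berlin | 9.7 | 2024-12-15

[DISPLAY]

               ┃────────┼──────┼─────┼──
               ┃$4435.31│Paris │20.7 │20
               ┃$2606.05│Berlin│62.3 │20
               ┃$2808.85│NYC   │86.1 │20
               ┃$1259.45│Berlin│61.1 │20
    ┏━━━━━━━━━━┃$2884.53│London│41.9 │20
    ┃ GameOfLif┃$3470.38│London│83.3 │20
    ┠──────────┃$1647.22│Tokyo │79.1 │20
    ┃Gen: 0    ┃$3033.14│Sydney│73.4 │20
    ┃███·······┃$3517.80│London│40.3 │20
    ┃·····█····┃$3027.51│NYC   │3.6  │20
    ┃··█·█···█·┃$3815.90│NYC   │35.5 │20
    ┃··█·······┗━━━━━━━━━━━━━━━━━━━━━━━━
    ┃█····██·██··█·██··███·             
    ┃···█··█·█·········█··█             
    ┃···█·██···█·······█·█·             
    ┃····█····█·······█····             
    ┃···█·██·······█·█·····             
    ┗━━━━━━━━━━━━━━━━━━━━━━━━━━━━━━━━━━━
                                        


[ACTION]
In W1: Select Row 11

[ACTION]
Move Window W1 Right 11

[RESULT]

                          ┃────────┼────
                          ┃$4435.31│Pari
                          ┃$2606.05│Berl
                          ┃$2808.85│NYC 
                          ┃$1259.45│Berl
    ┏━━━━━━━━━━━━━━━━━━━━━┃$2884.53│Lond
    ┃ GameOfLife          ┃$3470.38│Lond
    ┠─────────────────────┃$1647.22│Toky
    ┃Gen: 0               ┃$3033.14│Sydn
    ┃███········█··█·██···┃$3517.80│Lond
    ┃·····█········█···█·█┃$3027.51│NYC 
    ┃··█·█···█······█···█·┃$3815.90│NYC 
    ┃··█·······█·█······██┗━━━━━━━━━━━━━
    ┃█····██·██··█·██··███·             
    ┃···█··█·█·········█··█             
    ┃···█·██···█·······█·█·             
    ┃····█····█·······█····             
    ┃···█·██·······█·█·····             
    ┗━━━━━━━━━━━━━━━━━━━━━━━━━━━━━━━━━━━
                                        


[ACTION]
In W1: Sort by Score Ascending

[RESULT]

                          ┃────────┼────
                          ┃$3027.51│NYC 
                          ┃$1435.49│Berl
                          ┃$4038.24│Berl
                          ┃$4435.31│Pari
    ┏━━━━━━━━━━━━━━━━━━━━━┃$3815.90│NYC 
    ┃ GameOfLife          ┃$1849.80│Berl
    ┠─────────────────────┃$3517.80│Lond
    ┃Gen: 0               ┃$1598.81│Pari
    ┃███········█··█·██···┃$2884.53│Lond
    ┃·····█········█···█·█┃$1259.45│Berl
    ┃··█·█···█······█···█·┃$2606.05│Berl
    ┃··█·······█·█······██┗━━━━━━━━━━━━━
    ┃█····██·██··█·██··███·             
    ┃···█··█·█·········█··█             
    ┃···█·██···█·······█·█·             
    ┃····█····█·······█····             
    ┃···█·██·······█·█·····             
    ┗━━━━━━━━━━━━━━━━━━━━━━━━━━━━━━━━━━━
                                        
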